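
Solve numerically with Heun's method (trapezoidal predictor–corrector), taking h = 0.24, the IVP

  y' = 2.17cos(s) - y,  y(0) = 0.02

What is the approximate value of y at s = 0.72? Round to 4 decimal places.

Heun: k1 = f(s_n, y_n); k2 = f(s_n + h, y_n + h·k1); y_{n+1} = y_n + (h/2)·(k1 + k2).
s=0.000000, y=0.020000:
  k1 = f(0.000000, 0.020000) = 2.150000
  k2 = f(0.240000, 0.536000) = 1.571803
  y ← 0.020000 + (0.24/2)·(2.150000 + 1.571803) = 0.466616
s=0.240000, y=0.466616:
  k1 = f(0.240000, 0.466616) = 1.641187
  k2 = f(0.480000, 0.860501) = 1.064278
  y ← 0.466616 + (0.24/2)·(1.641187 + 1.064278) = 0.791272
s=0.480000, y=0.791272:
  k1 = f(0.480000, 0.791272) = 1.133507
  k2 = f(0.720000, 1.063314) = 0.568105
  y ← 0.791272 + (0.24/2)·(1.133507 + 0.568105) = 0.995466
y(0.72) ≈ 0.9955

0.9955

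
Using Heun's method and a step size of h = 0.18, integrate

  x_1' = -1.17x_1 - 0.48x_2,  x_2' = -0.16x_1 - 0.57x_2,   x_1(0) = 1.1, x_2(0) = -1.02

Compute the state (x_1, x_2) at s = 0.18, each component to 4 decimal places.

0.9684, -0.9487

Heun on (x_1,x_2): k1 = f(s_n, state_n); k2 = f(s_n + h, state_n + h·k1); state_{n+1} = state_n + (h/2)·(k1 + k2).
0.000000: (1.100000, -1.020000)
  k1 = (-0.797400, 0.405400)
  predictor → (0.956468, -0.947028)
  k2 = (-0.664494, 0.386771)
  → (0.968430, -0.948705)
(x_1(0.18), x_2(0.18)) ≈ (0.9684, -0.9487)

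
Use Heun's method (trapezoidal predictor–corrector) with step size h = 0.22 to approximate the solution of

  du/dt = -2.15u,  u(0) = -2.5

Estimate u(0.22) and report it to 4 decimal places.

-1.5972

Heun: k1 = f(t_n, u_n); k2 = f(t_n + h, u_n + h·k1); u_{n+1} = u_n + (h/2)·(k1 + k2).
t=0.000000, u=-2.500000:
  k1 = f(0.000000, -2.500000) = 5.375000
  k2 = f(0.220000, -1.317500) = 2.832625
  u ← -2.500000 + (0.22/2)·(5.375000 + 2.832625) = -1.597161
u(0.22) ≈ -1.5972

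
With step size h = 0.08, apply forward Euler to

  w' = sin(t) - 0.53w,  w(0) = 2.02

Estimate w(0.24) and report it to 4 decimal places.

Euler: w_{n+1} = w_n + h·f(t_n, w_n).
t=0.000000, w=2.020000: f=-1.070600 → w ← 2.020000 + 0.08·(-1.070600) = 1.934352
t=0.080000, w=1.934352: f=-0.945292 → w ← 1.934352 + 0.08·(-0.945292) = 1.858729
t=0.160000, w=1.858729: f=-0.825808 → w ← 1.858729 + 0.08·(-0.825808) = 1.792664
w(0.24) ≈ 1.7927

1.7927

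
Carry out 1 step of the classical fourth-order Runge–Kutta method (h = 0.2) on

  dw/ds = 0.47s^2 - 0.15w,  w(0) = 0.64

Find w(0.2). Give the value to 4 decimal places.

0.6223

RK4: k1 = f(s_n, w_n); k2 = f(s_n + h/2, w_n + (h/2)·k1); k3 = f(s_n + h/2, w_n + (h/2)·k2); k4 = f(s_n + h, w_n + h·k3); w_{n+1} = w_n + (h/6)·(k1 + 2k2 + 2k3 + k4).
s=0.000000, w=0.640000:
  k1 = f(0.000000, 0.640000) = -0.096000
  k2 = f(0.100000, 0.630400) = -0.089860
  k3 = f(0.100000, 0.631014) = -0.089952
  k4 = f(0.200000, 0.622010) = -0.074501
  w ← 0.640000 + (0.2/6)·(k1 + 2k2 + 2k3 + k4) = 0.622329
w(0.2) ≈ 0.6223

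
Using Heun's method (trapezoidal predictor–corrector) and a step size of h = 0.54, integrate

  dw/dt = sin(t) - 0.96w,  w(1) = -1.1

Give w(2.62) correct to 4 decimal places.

0.3602

Heun: k1 = f(t_n, w_n); k2 = f(t_n + h, w_n + h·k1); w_{n+1} = w_n + (h/2)·(k1 + k2).
t=1.000000, w=-1.100000:
  k1 = f(1.000000, -1.100000) = 1.897471
  k2 = f(1.540000, -0.075366) = 1.071877
  w ← -1.100000 + (0.54/2)·(1.897471 + 1.071877) = -0.298276
t=1.540000, w=-0.298276:
  k1 = f(1.540000, -0.298276) = 1.285871
  k2 = f(2.080000, 0.396094) = 0.492883
  w ← -0.298276 + (0.54/2)·(1.285871 + 0.492883) = 0.181987
t=2.080000, w=0.181987:
  k1 = f(2.080000, 0.181987) = 0.698425
  k2 = f(2.620000, 0.559137) = -0.038510
  w ← 0.181987 + (0.54/2)·(0.698425 + (-0.038510)) = 0.360164
w(2.62) ≈ 0.3602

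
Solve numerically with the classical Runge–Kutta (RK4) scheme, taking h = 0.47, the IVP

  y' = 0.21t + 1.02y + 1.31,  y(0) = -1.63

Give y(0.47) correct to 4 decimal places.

RK4: k1 = f(t_n, y_n); k2 = f(t_n + h/2, y_n + (h/2)·k1); k3 = f(t_n + h/2, y_n + (h/2)·k2); k4 = f(t_n + h, y_n + h·k3); y_{n+1} = y_n + (h/6)·(k1 + 2k2 + 2k3 + k4).
t=0.000000, y=-1.630000:
  k1 = f(0.000000, -1.630000) = -0.352600
  k2 = f(0.235000, -1.712861) = -0.387768
  k3 = f(0.235000, -1.721126) = -0.396198
  k4 = f(0.470000, -1.816213) = -0.443837
  y ← -1.630000 + (0.47/6)·(k1 + 2k2 + 2k3 + k4) = -1.815209
y(0.47) ≈ -1.8152

-1.8152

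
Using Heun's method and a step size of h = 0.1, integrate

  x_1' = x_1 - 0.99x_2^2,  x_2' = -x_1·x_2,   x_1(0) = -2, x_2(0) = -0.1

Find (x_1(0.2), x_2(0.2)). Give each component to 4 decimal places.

Heun on (x_1,x_2): k1 = f(t_n, state_n); k2 = f(t_n + h, state_n + h·k1); state_{n+1} = state_n + (h/2)·(k1 + k2).
0.000000: (-2.000000, -0.100000)
  k1 = (-2.009900, -0.200000)
  predictor → (-2.200990, -0.120000)
  k2 = (-2.215246, -0.264119)
  → (-2.211257, -0.123206)
0.100000: (-2.211257, -0.123206)
  k1 = (-2.226285, -0.272440)
  predictor → (-2.433886, -0.150450)
  k2 = (-2.456295, -0.366178)
  → (-2.445386, -0.155137)
(x_1(0.2), x_2(0.2)) ≈ (-2.4454, -0.1551)

-2.4454, -0.1551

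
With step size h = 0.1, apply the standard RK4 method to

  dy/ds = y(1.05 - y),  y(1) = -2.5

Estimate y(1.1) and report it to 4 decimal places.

RK4: k1 = f(s_n, y_n); k2 = f(s_n + h/2, y_n + (h/2)·k1); k3 = f(s_n + h/2, y_n + (h/2)·k2); k4 = f(s_n + h, y_n + h·k3); y_{n+1} = y_n + (h/6)·(k1 + 2k2 + 2k3 + k4).
s=1.000000, y=-2.500000:
  k1 = f(1.000000, -2.500000) = -8.875000
  k2 = f(1.050000, -2.943750) = -11.756602
  k3 = f(1.050000, -3.087830) = -12.776916
  k4 = f(1.100000, -3.777692) = -18.237530
  y ← -2.500000 + (0.1/6)·(k1 + 2k2 + 2k3 + k4) = -3.769659
y(1.1) ≈ -3.7697

-3.7697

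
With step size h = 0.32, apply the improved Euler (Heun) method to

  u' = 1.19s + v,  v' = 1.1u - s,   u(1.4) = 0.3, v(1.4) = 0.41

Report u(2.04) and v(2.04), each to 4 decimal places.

Heun on (u,v): k1 = f(s_n, state_n); k2 = f(s_n + h, state_n + h·k1); state_{n+1} = state_n + (h/2)·(k1 + k2).
1.400000: (0.300000, 0.410000)
  k1 = (2.076000, -1.070000)
  predictor → (0.964320, 0.067600)
  k2 = (2.114400, -0.659248)
  → (0.970464, 0.133320)
1.720000: (0.970464, 0.133320)
  k1 = (2.180120, -0.652490)
  predictor → (1.668103, -0.075476)
  k2 = (2.352124, -0.205087)
  → (1.695623, -0.003892)
(u(2.04), v(2.04)) ≈ (1.6956, -0.0039)

1.6956, -0.0039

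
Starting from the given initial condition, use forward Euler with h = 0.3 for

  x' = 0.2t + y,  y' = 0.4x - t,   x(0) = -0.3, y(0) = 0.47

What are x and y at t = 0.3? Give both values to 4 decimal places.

-0.1590, 0.4340

Euler on (x,y): x_{n+1} = x_n + h·x', y_{n+1} = y_n + h·y'.
0.000000: (-0.300000, 0.470000); f=(0.470000, -0.120000) → (-0.159000, 0.434000)
(x(0.3), y(0.3)) ≈ (-0.1590, 0.4340)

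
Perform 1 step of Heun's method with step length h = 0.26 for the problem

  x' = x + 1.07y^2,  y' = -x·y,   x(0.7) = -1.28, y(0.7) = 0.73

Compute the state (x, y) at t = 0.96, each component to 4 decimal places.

Heun on (x,y): k1 = f(t_n, state_n); k2 = f(t_n + h, state_n + h·k1); state_{n+1} = state_n + (h/2)·(k1 + k2).
0.700000: (-1.280000, 0.730000)
  k1 = (-0.709797, 0.934400)
  predictor → (-1.464547, 0.972944)
  k2 = (-0.451664, 1.424922)
  → (-1.430990, 1.036712)
(x(0.96), y(0.96)) ≈ (-1.4310, 1.0367)

-1.4310, 1.0367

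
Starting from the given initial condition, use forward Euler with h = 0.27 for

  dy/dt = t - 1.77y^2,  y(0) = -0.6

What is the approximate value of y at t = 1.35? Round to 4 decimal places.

-3.3084

Euler: y_{n+1} = y_n + h·f(t_n, y_n).
t=0.000000, y=-0.600000: f=-0.637200 → y ← -0.600000 + 0.27·(-0.637200) = -0.772044
t=0.270000, y=-0.772044: f=-0.785012 → y ← -0.772044 + 0.27·(-0.785012) = -0.983997
t=0.540000, y=-0.983997: f=-1.173803 → y ← -0.983997 + 0.27·(-1.173803) = -1.300924
t=0.810000, y=-1.300924: f=-2.185554 → y ← -1.300924 + 0.27·(-2.185554) = -1.891024
t=1.080000, y=-1.891024: f=-5.249469 → y ← -1.891024 + 0.27·(-5.249469) = -3.308380
y(1.35) ≈ -3.3084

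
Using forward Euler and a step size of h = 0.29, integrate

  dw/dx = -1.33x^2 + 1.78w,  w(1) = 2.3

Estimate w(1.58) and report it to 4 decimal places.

4.0607

Euler: w_{n+1} = w_n + h·f(x_n, w_n).
x=1.000000, w=2.300000: f=2.764000 → w ← 2.300000 + 0.29·2.764000 = 3.101560
x=1.290000, w=3.101560: f=3.307524 → w ← 3.101560 + 0.29·3.307524 = 4.060742
w(1.58) ≈ 4.0607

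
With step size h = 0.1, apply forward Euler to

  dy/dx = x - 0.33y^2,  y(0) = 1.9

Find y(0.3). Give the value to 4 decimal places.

Euler: y_{n+1} = y_n + h·f(x_n, y_n).
x=0.000000, y=1.900000: f=-1.191300 → y ← 1.900000 + 0.1·(-1.191300) = 1.780870
x=0.100000, y=1.780870: f=-0.946594 → y ← 1.780870 + 0.1·(-0.946594) = 1.686211
x=0.200000, y=1.686211: f=-0.738291 → y ← 1.686211 + 0.1·(-0.738291) = 1.612381
y(0.3) ≈ 1.6124

1.6124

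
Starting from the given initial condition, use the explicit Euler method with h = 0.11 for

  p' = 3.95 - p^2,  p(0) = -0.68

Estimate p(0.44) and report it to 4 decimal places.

0.9610

Euler: p_{n+1} = p_n + h·f(x_n, p_n).
x=0.000000, p=-0.680000: f=3.487600 → p ← -0.680000 + 0.11·3.487600 = -0.296364
x=0.110000, p=-0.296364: f=3.862168 → p ← -0.296364 + 0.11·3.862168 = 0.128475
x=0.220000, p=0.128475: f=3.933494 → p ← 0.128475 + 0.11·3.933494 = 0.561159
x=0.330000, p=0.561159: f=3.635101 → p ← 0.561159 + 0.11·3.635101 = 0.961020
p(0.44) ≈ 0.9610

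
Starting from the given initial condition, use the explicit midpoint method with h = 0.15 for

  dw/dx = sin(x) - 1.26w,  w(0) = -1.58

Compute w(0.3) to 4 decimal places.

Midpoint: k1 = f(x_n, w_n); k2 = f(x_n + h/2, w_n + (h/2)·k1); w_{n+1} = w_n + h·k2.
x=0.000000, w=-1.580000:
  k1 = f(0.000000, -1.580000) = 1.990800
  k2 = f(0.075000, -1.430690) = 1.877599
  w ← -1.580000 + 0.15·1.877599 = -1.298360
x=0.150000, w=-1.298360:
  k1 = f(0.150000, -1.298360) = 1.785372
  k2 = f(0.225000, -1.164457) = 1.690322
  w ← -1.298360 + 0.15·1.690322 = -1.044812
w(0.3) ≈ -1.0448

-1.0448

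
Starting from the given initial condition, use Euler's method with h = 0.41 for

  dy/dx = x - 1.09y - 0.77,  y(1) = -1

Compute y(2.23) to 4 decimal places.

0.4353

Euler: y_{n+1} = y_n + h·f(x_n, y_n).
x=1.000000, y=-1.000000: f=1.320000 → y ← -1.000000 + 0.41·1.320000 = -0.458800
x=1.410000, y=-0.458800: f=1.140092 → y ← -0.458800 + 0.41·1.140092 = 0.008638
x=1.820000, y=0.008638: f=1.040585 → y ← 0.008638 + 0.41·1.040585 = 0.435278
y(2.23) ≈ 0.4353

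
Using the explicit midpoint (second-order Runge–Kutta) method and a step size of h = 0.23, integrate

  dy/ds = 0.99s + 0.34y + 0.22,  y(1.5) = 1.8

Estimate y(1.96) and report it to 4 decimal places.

Midpoint: k1 = f(s_n, y_n); k2 = f(s_n + h/2, y_n + (h/2)·k1); y_{n+1} = y_n + h·k2.
s=1.500000, y=1.800000:
  k1 = f(1.500000, 1.800000) = 2.317000
  k2 = f(1.615000, 2.066455) = 2.521445
  y ← 1.800000 + 0.23·2.521445 = 2.379932
s=1.730000, y=2.379932:
  k1 = f(1.730000, 2.379932) = 2.741877
  k2 = f(1.845000, 2.695248) = 2.962934
  y ← 2.379932 + 0.23·2.962934 = 3.061407
y(1.96) ≈ 3.0614

3.0614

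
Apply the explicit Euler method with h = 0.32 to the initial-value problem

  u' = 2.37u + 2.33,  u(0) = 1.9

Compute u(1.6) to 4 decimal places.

Euler: u_{n+1} = u_n + h·f(x_n, u_n).
x=0.000000, u=1.900000: f=6.833000 → u ← 1.900000 + 0.32·6.833000 = 4.086560
x=0.320000, u=4.086560: f=12.015147 → u ← 4.086560 + 0.32·12.015147 = 7.931407
x=0.640000, u=7.931407: f=21.127435 → u ← 7.931407 + 0.32·21.127435 = 14.692186
x=0.960000, u=14.692186: f=37.150481 → u ← 14.692186 + 0.32·37.150481 = 26.580340
x=1.280000, u=26.580340: f=65.325407 → u ← 26.580340 + 0.32·65.325407 = 47.484470
u(1.6) ≈ 47.4845

47.4845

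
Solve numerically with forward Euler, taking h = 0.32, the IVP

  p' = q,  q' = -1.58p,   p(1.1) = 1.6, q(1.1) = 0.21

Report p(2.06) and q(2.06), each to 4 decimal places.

Euler on (p,q): p_{n+1} = p_n + h·p', q_{n+1} = q_n + h·q'.
1.100000: (1.600000, 0.210000); f=(0.210000, -2.528000) → (1.667200, -0.598960)
1.420000: (1.667200, -0.598960); f=(-0.598960, -2.634176) → (1.475533, -1.441896)
1.740000: (1.475533, -1.441896); f=(-1.441896, -2.331342) → (1.014126, -2.187926)
(p(2.06), q(2.06)) ≈ (1.0141, -2.1879)

1.0141, -2.1879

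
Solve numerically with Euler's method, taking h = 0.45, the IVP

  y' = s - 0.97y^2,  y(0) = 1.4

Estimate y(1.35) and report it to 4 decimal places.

Euler: y_{n+1} = y_n + h·f(s_n, y_n).
s=0.000000, y=1.400000: f=-1.901200 → y ← 1.400000 + 0.45·(-1.901200) = 0.544460
s=0.450000, y=0.544460: f=0.162456 → y ← 0.544460 + 0.45·0.162456 = 0.617565
s=0.900000, y=0.617565: f=0.530055 → y ← 0.617565 + 0.45·0.530055 = 0.856090
y(1.35) ≈ 0.8561

0.8561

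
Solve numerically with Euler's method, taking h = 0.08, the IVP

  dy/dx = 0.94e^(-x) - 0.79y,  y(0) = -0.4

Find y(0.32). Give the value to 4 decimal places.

-0.0661

Euler: y_{n+1} = y_n + h·f(x_n, y_n).
x=0.000000, y=-0.400000: f=1.256000 → y ← -0.400000 + 0.08·1.256000 = -0.299520
x=0.080000, y=-0.299520: f=1.104350 → y ← -0.299520 + 0.08·1.104350 = -0.211172
x=0.160000, y=-0.211172: f=0.967841 → y ← -0.211172 + 0.08·0.967841 = -0.133745
x=0.240000, y=-0.133745: f=0.845089 → y ← -0.133745 + 0.08·0.845089 = -0.066138
y(0.32) ≈ -0.0661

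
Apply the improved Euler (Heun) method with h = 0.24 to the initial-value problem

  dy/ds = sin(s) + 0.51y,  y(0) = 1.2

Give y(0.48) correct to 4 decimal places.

Heun: k1 = f(s_n, y_n); k2 = f(s_n + h, y_n + h·k1); y_{n+1} = y_n + (h/2)·(k1 + k2).
s=0.000000, y=1.200000:
  k1 = f(0.000000, 1.200000) = 0.612000
  k2 = f(0.240000, 1.346880) = 0.924611
  y ← 1.200000 + (0.24/2)·(0.612000 + 0.924611) = 1.384393
s=0.240000, y=1.384393:
  k1 = f(0.240000, 1.384393) = 0.943743
  k2 = f(0.480000, 1.610892) = 1.283334
  y ← 1.384393 + (0.24/2)·(0.943743 + 1.283334) = 1.651643
y(0.48) ≈ 1.6516

1.6516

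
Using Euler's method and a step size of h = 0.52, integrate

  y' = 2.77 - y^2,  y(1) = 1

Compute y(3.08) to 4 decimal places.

Euler: y_{n+1} = y_n + h·f(x_n, y_n).
x=1.000000, y=1.000000: f=1.770000 → y ← 1.000000 + 0.52·1.770000 = 1.920400
x=1.520000, y=1.920400: f=-0.917936 → y ← 1.920400 + 0.52·(-0.917936) = 1.443073
x=2.040000, y=1.443073: f=0.687540 → y ← 1.443073 + 0.52·0.687540 = 1.800594
x=2.560000, y=1.800594: f=-0.472138 → y ← 1.800594 + 0.52·(-0.472138) = 1.555082
y(3.08) ≈ 1.5551

1.5551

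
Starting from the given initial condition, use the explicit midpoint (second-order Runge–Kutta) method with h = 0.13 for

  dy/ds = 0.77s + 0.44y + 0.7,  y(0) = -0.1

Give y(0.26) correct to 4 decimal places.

Midpoint: k1 = f(s_n, y_n); k2 = f(s_n + h/2, y_n + (h/2)·k1); y_{n+1} = y_n + h·k2.
s=0.000000, y=-0.100000:
  k1 = f(0.000000, -0.100000) = 0.656000
  k2 = f(0.065000, -0.057360) = 0.724812
  y ← -0.100000 + 0.13·0.724812 = -0.005774
s=0.130000, y=-0.005774:
  k1 = f(0.130000, -0.005774) = 0.797559
  k2 = f(0.195000, 0.046067) = 0.870419
  y ← -0.005774 + 0.13·0.870419 = 0.107380
y(0.26) ≈ 0.1074

0.1074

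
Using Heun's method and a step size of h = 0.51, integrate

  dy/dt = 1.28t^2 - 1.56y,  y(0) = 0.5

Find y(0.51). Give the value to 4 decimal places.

0.3453

Heun: k1 = f(t_n, y_n); k2 = f(t_n + h, y_n + h·k1); y_{n+1} = y_n + (h/2)·(k1 + k2).
t=0.000000, y=0.500000:
  k1 = f(0.000000, 0.500000) = -0.780000
  k2 = f(0.510000, 0.102200) = 0.173496
  y ← 0.500000 + (0.51/2)·(-0.780000 + 0.173496) = 0.345341
y(0.51) ≈ 0.3453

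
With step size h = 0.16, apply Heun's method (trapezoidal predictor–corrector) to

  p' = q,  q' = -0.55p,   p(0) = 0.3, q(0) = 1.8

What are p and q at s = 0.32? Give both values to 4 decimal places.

0.8635, 1.6970

Heun on (p,q): k1 = f(s_n, state_n); k2 = f(s_n + h, state_n + h·k1); state_{n+1} = state_n + (h/2)·(k1 + k2).
0.000000: (0.300000, 1.800000)
  k1 = (1.800000, -0.165000)
  predictor → (0.588000, 1.773600)
  k2 = (1.773600, -0.323400)
  → (0.585888, 1.760928)
0.160000: (0.585888, 1.760928)
  k1 = (1.760928, -0.322238)
  predictor → (0.867636, 1.709370)
  k2 = (1.709370, -0.477200)
  → (0.863512, 1.696973)
(p(0.32), q(0.32)) ≈ (0.8635, 1.6970)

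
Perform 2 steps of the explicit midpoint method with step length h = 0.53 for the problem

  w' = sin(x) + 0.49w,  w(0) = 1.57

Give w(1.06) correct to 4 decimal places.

3.2192

Midpoint: k1 = f(x_n, w_n); k2 = f(x_n + h/2, w_n + (h/2)·k1); w_{n+1} = w_n + h·k2.
x=0.000000, w=1.570000:
  k1 = f(0.000000, 1.570000) = 0.769300
  k2 = f(0.265000, 1.773865) = 1.131103
  w ← 1.570000 + 0.53·1.131103 = 2.169485
x=0.530000, w=2.169485:
  k1 = f(0.530000, 2.169485) = 1.568581
  k2 = f(0.795000, 2.585158) = 1.980591
  w ← 2.169485 + 0.53·1.980591 = 3.219198
w(1.06) ≈ 3.2192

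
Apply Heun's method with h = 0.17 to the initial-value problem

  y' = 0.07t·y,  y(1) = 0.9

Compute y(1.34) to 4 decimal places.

0.9254

Heun: k1 = f(t_n, y_n); k2 = f(t_n + h, y_n + h·k1); y_{n+1} = y_n + (h/2)·(k1 + k2).
t=1.000000, y=0.900000:
  k1 = f(1.000000, 0.900000) = 0.063000
  k2 = f(1.170000, 0.910710) = 0.074587
  y ← 0.900000 + (0.17/2)·(0.063000 + 0.074587) = 0.911695
t=1.170000, y=0.911695:
  k1 = f(1.170000, 0.911695) = 0.074668
  k2 = f(1.340000, 0.924388) = 0.086708
  y ← 0.911695 + (0.17/2)·(0.074668 + 0.086708) = 0.925412
y(1.34) ≈ 0.9254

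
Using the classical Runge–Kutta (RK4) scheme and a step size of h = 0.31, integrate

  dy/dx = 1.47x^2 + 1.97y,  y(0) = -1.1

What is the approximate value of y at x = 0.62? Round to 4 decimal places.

-3.5648

RK4: k1 = f(x_n, y_n); k2 = f(x_n + h/2, y_n + (h/2)·k1); k3 = f(x_n + h/2, y_n + (h/2)·k2); k4 = f(x_n + h, y_n + h·k3); y_{n+1} = y_n + (h/6)·(k1 + 2k2 + 2k3 + k4).
x=0.000000, y=-1.100000:
  k1 = f(0.000000, -1.100000) = -2.167000
  k2 = f(0.155000, -1.435885) = -2.793377
  k3 = f(0.155000, -1.532973) = -2.984641
  k4 = f(0.310000, -2.025239) = -3.848453
  y ← -1.100000 + (0.31/6)·(k1 + 2k2 + 2k3 + k4) = -2.007860
x=0.310000, y=-2.007860:
  k1 = f(0.310000, -2.007860) = -3.814218
  k2 = f(0.465000, -2.599064) = -4.802305
  k3 = f(0.465000, -2.752218) = -5.104018
  k4 = f(0.620000, -3.590106) = -6.507440
  y ← -2.007860 + (0.31/6)·(k1 + 2k2 + 2k3 + k4) = -3.564799
y(0.62) ≈ -3.5648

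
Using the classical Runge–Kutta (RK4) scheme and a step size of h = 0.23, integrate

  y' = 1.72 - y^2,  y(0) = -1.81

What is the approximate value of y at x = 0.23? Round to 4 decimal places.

-2.3912

RK4: k1 = f(x_n, y_n); k2 = f(x_n + h/2, y_n + (h/2)·k1); k3 = f(x_n + h/2, y_n + (h/2)·k2); k4 = f(x_n + h, y_n + h·k3); y_{n+1} = y_n + (h/6)·(k1 + 2k2 + 2k3 + k4).
x=0.000000, y=-1.810000:
  k1 = f(0.000000, -1.810000) = -1.556100
  k2 = f(0.115000, -1.988951) = -2.235928
  k3 = f(0.115000, -2.067132) = -2.553034
  k4 = f(0.230000, -2.397198) = -4.026557
  y ← -1.810000 + (0.23/6)·(k1 + 2k2 + 2k3 + k4) = -2.391156
y(0.23) ≈ -2.3912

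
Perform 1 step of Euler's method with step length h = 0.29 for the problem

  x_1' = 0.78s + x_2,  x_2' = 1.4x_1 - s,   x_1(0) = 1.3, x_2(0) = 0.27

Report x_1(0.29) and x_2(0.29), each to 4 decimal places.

1.3783, 0.7978

Euler on (x_1,x_2): x_1_{n+1} = x_1_n + h·x_1', x_2_{n+1} = x_2_n + h·x_2'.
0.000000: (1.300000, 0.270000); f=(0.270000, 1.820000) → (1.378300, 0.797800)
(x_1(0.29), x_2(0.29)) ≈ (1.3783, 0.7978)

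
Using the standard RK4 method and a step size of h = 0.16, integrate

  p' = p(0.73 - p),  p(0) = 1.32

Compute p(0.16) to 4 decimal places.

RK4: k1 = f(t_n, p_n); k2 = f(t_n + h/2, p_n + (h/2)·k1); k3 = f(t_n + h/2, p_n + (h/2)·k2); k4 = f(t_n + h, p_n + h·k3); p_{n+1} = p_n + (h/6)·(k1 + 2k2 + 2k3 + k4).
t=0.000000, p=1.320000:
  k1 = f(0.000000, 1.320000) = -0.778800
  k2 = f(0.080000, 1.257696) = -0.663681
  k3 = f(0.080000, 1.266906) = -0.680209
  k4 = f(0.160000, 1.211167) = -0.582773
  p ← 1.320000 + (0.16/6)·(k1 + 2k2 + 2k3 + k4) = 1.212017
p(0.16) ≈ 1.2120

1.2120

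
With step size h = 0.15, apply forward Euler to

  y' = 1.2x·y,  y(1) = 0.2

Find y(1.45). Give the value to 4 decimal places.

Euler: y_{n+1} = y_n + h·f(x_n, y_n).
x=1.000000, y=0.200000: f=0.240000 → y ← 0.200000 + 0.15·0.240000 = 0.236000
x=1.150000, y=0.236000: f=0.325680 → y ← 0.236000 + 0.15·0.325680 = 0.284852
x=1.300000, y=0.284852: f=0.444369 → y ← 0.284852 + 0.15·0.444369 = 0.351507
y(1.45) ≈ 0.3515

0.3515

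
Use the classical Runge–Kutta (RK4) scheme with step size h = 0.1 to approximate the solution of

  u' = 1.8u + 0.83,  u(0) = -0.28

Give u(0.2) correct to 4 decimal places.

-0.2015

RK4: k1 = f(t_n, u_n); k2 = f(t_n + h/2, u_n + (h/2)·k1); k3 = f(t_n + h/2, u_n + (h/2)·k2); k4 = f(t_n + h, u_n + h·k3); u_{n+1} = u_n + (h/6)·(k1 + 2k2 + 2k3 + k4).
t=0.000000, u=-0.280000:
  k1 = f(0.000000, -0.280000) = 0.326000
  k2 = f(0.050000, -0.263700) = 0.355340
  k3 = f(0.050000, -0.262233) = 0.357981
  k4 = f(0.100000, -0.244202) = 0.390437
  u ← -0.280000 + (0.1/6)·(k1 + 2k2 + 2k3 + k4) = -0.244282
t=0.100000, u=-0.244282:
  k1 = f(0.100000, -0.244282) = 0.390292
  k2 = f(0.150000, -0.224767) = 0.425419
  k3 = f(0.150000, -0.223011) = 0.428580
  k4 = f(0.200000, -0.201424) = 0.467437
  u ← -0.244282 + (0.1/6)·(k1 + 2k2 + 2k3 + k4) = -0.201520
u(0.2) ≈ -0.2015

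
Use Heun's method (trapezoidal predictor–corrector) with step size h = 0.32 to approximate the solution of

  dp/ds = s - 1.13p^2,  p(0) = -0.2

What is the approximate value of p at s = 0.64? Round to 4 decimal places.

-0.0166

Heun: k1 = f(s_n, p_n); k2 = f(s_n + h, p_n + h·k1); p_{n+1} = p_n + (h/2)·(k1 + k2).
s=0.000000, p=-0.200000:
  k1 = f(0.000000, -0.200000) = -0.045200
  k2 = f(0.320000, -0.214464) = 0.268026
  p ← -0.200000 + (0.32/2)·(-0.045200 + 0.268026) = -0.164348
s=0.320000, p=-0.164348:
  k1 = f(0.320000, -0.164348) = 0.289478
  k2 = f(0.640000, -0.071715) = 0.634188
  p ← -0.164348 + (0.32/2)·(0.289478 + 0.634188) = -0.016561
p(0.64) ≈ -0.0166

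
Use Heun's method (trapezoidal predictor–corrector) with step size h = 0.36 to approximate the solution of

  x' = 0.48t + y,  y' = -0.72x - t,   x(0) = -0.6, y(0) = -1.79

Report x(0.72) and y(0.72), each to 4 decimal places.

Heun on (x,y): k1 = f(t_n, state_n); k2 = f(t_n + h, state_n + h·k1); state_{n+1} = state_n + (h/2)·(k1 + k2).
0.000000: (-0.600000, -1.790000)
  k1 = (-1.790000, 0.432000)
  predictor → (-1.244400, -1.634480)
  k2 = (-1.461680, 0.535968)
  → (-1.185302, -1.615766)
0.360000: (-1.185302, -1.615766)
  k1 = (-1.442966, 0.493418)
  predictor → (-1.704770, -1.438135)
  k2 = (-1.092535, 0.507434)
  → (-1.641693, -1.435612)
(x(0.72), y(0.72)) ≈ (-1.6417, -1.4356)

-1.6417, -1.4356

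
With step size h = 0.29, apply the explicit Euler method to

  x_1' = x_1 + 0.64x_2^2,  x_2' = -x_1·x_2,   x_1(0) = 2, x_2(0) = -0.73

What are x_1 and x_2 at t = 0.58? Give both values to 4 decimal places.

Euler on (x_1,x_2): x_1_{n+1} = x_1_n + h·x_1', x_2_{n+1} = x_2_n + h·x_2'.
0.000000: (2.000000, -0.730000); f=(2.341056, 1.460000) → (2.678906, -0.306600)
0.290000: (2.678906, -0.306600); f=(2.739069, 0.821353) → (3.473236, -0.068408)
(x_1(0.58), x_2(0.58)) ≈ (3.4732, -0.0684)

3.4732, -0.0684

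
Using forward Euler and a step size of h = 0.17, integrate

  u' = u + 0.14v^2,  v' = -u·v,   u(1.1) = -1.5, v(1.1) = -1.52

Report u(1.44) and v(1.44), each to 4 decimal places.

Euler on (u,v): u_{n+1} = u_n + h·u', v_{n+1} = v_n + h·v'.
1.100000: (-1.500000, -1.520000); f=(-1.176544, -2.280000) → (-1.700012, -1.907600)
1.270000: (-1.700012, -1.907600); f=(-1.190561, -3.242944) → (-1.902408, -2.458900)
(u(1.44), v(1.44)) ≈ (-1.9024, -2.4589)

-1.9024, -2.4589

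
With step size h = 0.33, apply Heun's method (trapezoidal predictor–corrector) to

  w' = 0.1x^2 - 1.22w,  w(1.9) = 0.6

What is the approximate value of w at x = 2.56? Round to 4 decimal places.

0.5131

Heun: k1 = f(x_n, w_n); k2 = f(x_n + h, w_n + h·k1); w_{n+1} = w_n + (h/2)·(k1 + k2).
x=1.900000, w=0.600000:
  k1 = f(1.900000, 0.600000) = -0.371000
  k2 = f(2.230000, 0.477570) = -0.085345
  w ← 0.600000 + (0.33/2)·(-0.371000 + (-0.085345)) = 0.524703
x=2.230000, w=0.524703:
  k1 = f(2.230000, 0.524703) = -0.142848
  k2 = f(2.560000, 0.477563) = 0.072733
  w ← 0.524703 + (0.33/2)·(-0.142848 + 0.072733) = 0.513134
w(2.56) ≈ 0.5131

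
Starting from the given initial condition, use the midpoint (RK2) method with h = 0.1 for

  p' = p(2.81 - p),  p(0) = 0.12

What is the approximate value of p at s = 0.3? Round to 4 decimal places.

0.2623

Midpoint: k1 = f(s_n, p_n); k2 = f(s_n + h/2, p_n + (h/2)·k1); p_{n+1} = p_n + h·k2.
s=0.000000, p=0.120000:
  k1 = f(0.000000, 0.120000) = 0.322800
  k2 = f(0.050000, 0.136140) = 0.364019
  p ← 0.120000 + 0.1·0.364019 = 0.156402
s=0.100000, p=0.156402:
  k1 = f(0.100000, 0.156402) = 0.415028
  k2 = f(0.150000, 0.177153) = 0.466418
  p ← 0.156402 + 0.1·0.466418 = 0.203044
s=0.200000, p=0.203044:
  k1 = f(0.200000, 0.203044) = 0.529326
  k2 = f(0.250000, 0.229510) = 0.592248
  p ← 0.203044 + 0.1·0.592248 = 0.262269
p(0.3) ≈ 0.2623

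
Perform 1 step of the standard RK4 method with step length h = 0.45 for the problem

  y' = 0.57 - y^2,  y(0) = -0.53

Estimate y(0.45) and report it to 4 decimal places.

-0.3674

RK4: k1 = f(x_n, y_n); k2 = f(x_n + h/2, y_n + (h/2)·k1); k3 = f(x_n + h/2, y_n + (h/2)·k2); k4 = f(x_n + h, y_n + h·k3); y_{n+1} = y_n + (h/6)·(k1 + 2k2 + 2k3 + k4).
x=0.000000, y=-0.530000:
  k1 = f(0.000000, -0.530000) = 0.289100
  k2 = f(0.225000, -0.464953) = 0.353819
  k3 = f(0.225000, -0.450391) = 0.367148
  k4 = f(0.450000, -0.364783) = 0.436933
  y ← -0.530000 + (0.45/6)·(k1 + 2k2 + 2k3 + k4) = -0.367402
y(0.45) ≈ -0.3674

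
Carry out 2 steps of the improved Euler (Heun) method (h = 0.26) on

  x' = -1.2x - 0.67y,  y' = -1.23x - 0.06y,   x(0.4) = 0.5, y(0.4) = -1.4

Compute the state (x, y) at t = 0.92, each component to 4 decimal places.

Heun on (x,y): k1 = f(t_n, state_n); k2 = f(t_n + h, state_n + h·k1); state_{n+1} = state_n + (h/2)·(k1 + k2).
0.400000: (0.500000, -1.400000)
  k1 = (0.338000, -0.531000)
  predictor → (0.587880, -1.538060)
  k2 = (0.325044, -0.630809)
  → (0.586196, -1.551035)
0.660000: (0.586196, -1.551035)
  k1 = (0.335759, -0.627959)
  predictor → (0.673493, -1.714304)
  k2 = (0.340392, -0.725538)
  → (0.674095, -1.726990)
(x(0.92), y(0.92)) ≈ (0.6741, -1.7270)

0.6741, -1.7270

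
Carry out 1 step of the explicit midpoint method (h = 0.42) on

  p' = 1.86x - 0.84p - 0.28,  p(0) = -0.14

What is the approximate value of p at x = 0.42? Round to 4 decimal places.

-0.0321

Midpoint: k1 = f(x_n, p_n); k2 = f(x_n + h/2, p_n + (h/2)·k1); p_{n+1} = p_n + h·k2.
x=0.000000, p=-0.140000:
  k1 = f(0.000000, -0.140000) = -0.162400
  k2 = f(0.210000, -0.174104) = 0.256847
  p ← -0.140000 + 0.42·0.256847 = -0.032124
p(0.42) ≈ -0.0321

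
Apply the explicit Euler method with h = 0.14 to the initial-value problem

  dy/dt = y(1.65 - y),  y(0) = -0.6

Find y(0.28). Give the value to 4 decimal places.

Euler: y_{n+1} = y_n + h·f(t_n, y_n).
t=0.000000, y=-0.600000: f=-1.350000 → y ← -0.600000 + 0.14·(-1.350000) = -0.789000
t=0.140000, y=-0.789000: f=-1.924371 → y ← -0.789000 + 0.14·(-1.924371) = -1.058412
y(0.28) ≈ -1.0584

-1.0584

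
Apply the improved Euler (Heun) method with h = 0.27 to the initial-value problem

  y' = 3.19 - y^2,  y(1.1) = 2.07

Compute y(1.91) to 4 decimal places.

1.8215

Heun: k1 = f(t_n, y_n); k2 = f(t_n + h, y_n + h·k1); y_{n+1} = y_n + (h/2)·(k1 + k2).
t=1.100000, y=2.070000:
  k1 = f(1.100000, 2.070000) = -1.094900
  k2 = f(1.370000, 1.774377) = 0.041586
  y ← 2.070000 + (0.27/2)·(-1.094900 + 0.041586) = 1.927803
t=1.370000, y=1.927803:
  k1 = f(1.370000, 1.927803) = -0.526423
  k2 = f(1.640000, 1.785668) = 0.001388
  y ← 1.927803 + (0.27/2)·(-0.526423 + 0.001388) = 1.856923
t=1.640000, y=1.856923:
  k1 = f(1.640000, 1.856923) = -0.258163
  k2 = f(1.910000, 1.787219) = -0.004152
  y ← 1.856923 + (0.27/2)·(-0.258163 + (-0.004152)) = 1.821510
y(1.91) ≈ 1.8215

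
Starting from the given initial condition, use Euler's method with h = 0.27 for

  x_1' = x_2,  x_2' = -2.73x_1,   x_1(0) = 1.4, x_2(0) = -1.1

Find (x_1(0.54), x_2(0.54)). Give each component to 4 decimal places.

Euler on (x_1,x_2): x_1_{n+1} = x_1_n + h·x_1', x_2_{n+1} = x_2_n + h·x_2'.
0.000000: (1.400000, -1.100000); f=(-1.100000, -3.822000) → (1.103000, -2.131940)
0.270000: (1.103000, -2.131940); f=(-2.131940, -3.011190) → (0.527376, -2.944961)
(x_1(0.54), x_2(0.54)) ≈ (0.5274, -2.9450)

0.5274, -2.9450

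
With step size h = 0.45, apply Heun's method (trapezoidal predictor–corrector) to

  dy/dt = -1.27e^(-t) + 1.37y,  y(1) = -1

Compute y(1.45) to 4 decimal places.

Heun: k1 = f(t_n, y_n); k2 = f(t_n + h, y_n + h·k1); y_{n+1} = y_n + (h/2)·(k1 + k2).
t=1.000000, y=-1.000000:
  k1 = f(1.000000, -1.000000) = -1.837207
  k2 = f(1.450000, -1.826743) = -2.800542
  y ← -1.000000 + (0.45/2)·(-1.837207 + (-2.800542)) = -2.043494
y(1.45) ≈ -2.0435

-2.0435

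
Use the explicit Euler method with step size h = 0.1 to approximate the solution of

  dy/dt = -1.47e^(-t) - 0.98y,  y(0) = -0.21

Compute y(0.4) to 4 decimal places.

Euler: y_{n+1} = y_n + h·f(t_n, y_n).
t=0.000000, y=-0.210000: f=-1.264200 → y ← -0.210000 + 0.1·(-1.264200) = -0.336420
t=0.100000, y=-0.336420: f=-1.000419 → y ← -0.336420 + 0.1·(-1.000419) = -0.436462
t=0.200000, y=-0.436462: f=-0.775802 → y ← -0.436462 + 0.1·(-0.775802) = -0.514042
t=0.300000, y=-0.514042: f=-0.585242 → y ← -0.514042 + 0.1·(-0.585242) = -0.572566
y(0.4) ≈ -0.5726

-0.5726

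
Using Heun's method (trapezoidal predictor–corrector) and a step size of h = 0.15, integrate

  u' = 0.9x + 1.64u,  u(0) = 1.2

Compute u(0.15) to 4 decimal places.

1.5416

Heun: k1 = f(x_n, u_n); k2 = f(x_n + h, u_n + h·k1); u_{n+1} = u_n + (h/2)·(k1 + k2).
x=0.000000, u=1.200000:
  k1 = f(0.000000, 1.200000) = 1.968000
  k2 = f(0.150000, 1.495200) = 2.587128
  u ← 1.200000 + (0.15/2)·(1.968000 + 2.587128) = 1.541635
u(0.15) ≈ 1.5416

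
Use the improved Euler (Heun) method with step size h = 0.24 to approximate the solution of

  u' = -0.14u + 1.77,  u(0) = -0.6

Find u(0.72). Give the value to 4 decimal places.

0.6696

Heun: k1 = f(x_n, u_n); k2 = f(x_n + h, u_n + h·k1); u_{n+1} = u_n + (h/2)·(k1 + k2).
x=0.000000, u=-0.600000:
  k1 = f(0.000000, -0.600000) = 1.854000
  k2 = f(0.240000, -0.155040) = 1.791706
  u ← -0.600000 + (0.24/2)·(1.854000 + 1.791706) = -0.162515
x=0.240000, u=-0.162515:
  k1 = f(0.240000, -0.162515) = 1.792752
  k2 = f(0.480000, 0.267745) = 1.732516
  u ← -0.162515 + (0.24/2)·(1.792752 + 1.732516) = 0.260517
x=0.480000, u=0.260517:
  k1 = f(0.480000, 0.260517) = 1.733528
  k2 = f(0.720000, 0.676563) = 1.675281
  u ← 0.260517 + (0.24/2)·(1.733528 + 1.675281) = 0.669574
u(0.72) ≈ 0.6696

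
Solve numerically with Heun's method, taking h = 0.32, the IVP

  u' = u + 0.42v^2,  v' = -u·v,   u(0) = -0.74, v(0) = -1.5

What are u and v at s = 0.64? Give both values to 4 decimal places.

-0.1540, -2.1590

Heun on (u,v): k1 = f(s_n, state_n); k2 = f(s_n + h, state_n + h·k1); state_{n+1} = state_n + (h/2)·(k1 + k2).
0.000000: (-0.740000, -1.500000)
  k1 = (0.205000, -1.110000)
  predictor → (-0.674400, -1.855200)
  k2 = (0.771142, -1.251147)
  → (-0.583817, -1.877784)
0.320000: (-0.583817, -1.877784)
  k1 = (0.897133, -1.096282)
  predictor → (-0.296735, -2.228594)
  k2 = (1.789250, -0.661301)
  → (-0.153996, -2.158997)
(u(0.64), v(0.64)) ≈ (-0.1540, -2.1590)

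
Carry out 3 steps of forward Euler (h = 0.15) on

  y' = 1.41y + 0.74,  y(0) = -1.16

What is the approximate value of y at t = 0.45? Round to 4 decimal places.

Euler: y_{n+1} = y_n + h·f(t_n, y_n).
t=0.000000, y=-1.160000: f=-0.895600 → y ← -1.160000 + 0.15·(-0.895600) = -1.294340
t=0.150000, y=-1.294340: f=-1.085019 → y ← -1.294340 + 0.15·(-1.085019) = -1.457093
t=0.300000, y=-1.457093: f=-1.314501 → y ← -1.457093 + 0.15·(-1.314501) = -1.654268
y(0.45) ≈ -1.6543

-1.6543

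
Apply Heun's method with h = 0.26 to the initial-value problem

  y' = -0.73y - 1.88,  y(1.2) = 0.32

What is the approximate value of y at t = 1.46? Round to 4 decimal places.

Heun: k1 = f(t_n, y_n); k2 = f(t_n + h, y_n + h·k1); y_{n+1} = y_n + (h/2)·(k1 + k2).
t=1.200000, y=0.320000:
  k1 = f(1.200000, 0.320000) = -2.113600
  k2 = f(1.460000, -0.229536) = -1.712439
  y ← 0.320000 + (0.26/2)·(-2.113600 + (-1.712439)) = -0.177385
y(1.46) ≈ -0.1774

-0.1774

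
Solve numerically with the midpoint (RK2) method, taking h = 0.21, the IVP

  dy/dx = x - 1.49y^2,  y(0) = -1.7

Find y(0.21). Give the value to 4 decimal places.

Midpoint: k1 = f(x_n, y_n); k2 = f(x_n + h/2, y_n + (h/2)·k1); y_{n+1} = y_n + h·k2.
x=0.000000, y=-1.700000:
  k1 = f(0.000000, -1.700000) = -4.306100
  k2 = f(0.105000, -2.152140) = -6.796246
  y ← -1.700000 + 0.21·(-6.796246) = -3.127212
y(0.21) ≈ -3.1272

-3.1272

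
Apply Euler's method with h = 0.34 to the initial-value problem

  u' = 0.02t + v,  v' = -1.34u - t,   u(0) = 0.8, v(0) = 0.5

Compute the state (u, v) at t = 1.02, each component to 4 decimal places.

Euler on (u,v): u_{n+1} = u_n + h·u', v_{n+1} = v_n + h·v'.
0.000000: (0.800000, 0.500000); f=(0.500000, -1.072000) → (0.970000, 0.135520)
0.340000: (0.970000, 0.135520); f=(0.142320, -1.639800) → (1.018389, -0.422012)
0.680000: (1.018389, -0.422012); f=(-0.408412, -2.044641) → (0.879529, -1.117190)
(u(1.02), v(1.02)) ≈ (0.8795, -1.1172)

0.8795, -1.1172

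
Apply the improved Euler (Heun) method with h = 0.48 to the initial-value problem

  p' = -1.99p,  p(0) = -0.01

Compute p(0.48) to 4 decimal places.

-0.0050

Heun: k1 = f(t_n, p_n); k2 = f(t_n + h, p_n + h·k1); p_{n+1} = p_n + (h/2)·(k1 + k2).
t=0.000000, p=-0.010000:
  k1 = f(0.000000, -0.010000) = 0.019900
  k2 = f(0.480000, -0.000448) = 0.000892
  p ← -0.010000 + (0.48/2)·(0.019900 + 0.000892) = -0.005010
p(0.48) ≈ -0.0050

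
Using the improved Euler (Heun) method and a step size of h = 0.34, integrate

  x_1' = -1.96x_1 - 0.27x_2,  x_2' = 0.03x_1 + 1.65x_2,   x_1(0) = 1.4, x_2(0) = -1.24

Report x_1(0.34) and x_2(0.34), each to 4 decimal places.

Heun on (x_1,x_2): k1 = f(s_n, state_n); k2 = f(s_n + h, state_n + h·k1); state_{n+1} = state_n + (h/2)·(k1 + k2).
0.000000: (1.400000, -1.240000)
  k1 = (-2.409200, -2.004000)
  predictor → (0.580872, -1.921360)
  k2 = (-0.619742, -3.152818)
  → (0.885080, -2.116659)
(x_1(0.34), x_2(0.34)) ≈ (0.8851, -2.1167)

0.8851, -2.1167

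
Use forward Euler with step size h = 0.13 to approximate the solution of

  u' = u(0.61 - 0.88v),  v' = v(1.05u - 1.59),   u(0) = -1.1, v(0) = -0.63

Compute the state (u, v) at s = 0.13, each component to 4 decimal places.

Euler on (u,v): u_{n+1} = u_n + h·u', v_{n+1} = v_n + h·v'.
0.000000: (-1.100000, -0.630000); f=(-1.280840, 1.729350) → (-1.266509, -0.405184)
(u(0.13), v(0.13)) ≈ (-1.2665, -0.4052)

-1.2665, -0.4052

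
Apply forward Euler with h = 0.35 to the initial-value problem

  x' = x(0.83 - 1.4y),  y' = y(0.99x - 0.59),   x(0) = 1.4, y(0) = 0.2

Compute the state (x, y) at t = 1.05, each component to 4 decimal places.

2.1760, 0.5149

Euler on (x,y): x_{n+1} = x_n + h·x', y_{n+1} = y_n + h·y'.
0.000000: (1.400000, 0.200000); f=(0.770000, 0.159200) → (1.669500, 0.255720)
0.350000: (1.669500, 0.255720); f=(0.787991, 0.271780) → (1.945297, 0.350843)
0.700000: (1.945297, 0.350843); f=(0.659105, 0.468672) → (2.175983, 0.514878)
(x(1.05), y(1.05)) ≈ (2.1760, 0.5149)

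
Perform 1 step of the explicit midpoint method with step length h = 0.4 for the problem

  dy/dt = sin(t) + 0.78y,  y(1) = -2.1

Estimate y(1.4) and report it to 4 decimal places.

-2.4321

Midpoint: k1 = f(t_n, y_n); k2 = f(t_n + h/2, y_n + (h/2)·k1); y_{n+1} = y_n + h·k2.
t=1.000000, y=-2.100000:
  k1 = f(1.000000, -2.100000) = -0.796529
  k2 = f(1.200000, -2.259306) = -0.830219
  y ← -2.100000 + 0.4·(-0.830219) = -2.432088
y(1.4) ≈ -2.4321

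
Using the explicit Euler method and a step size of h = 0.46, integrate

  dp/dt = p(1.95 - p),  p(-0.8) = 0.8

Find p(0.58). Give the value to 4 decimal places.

1.8708

Euler: p_{n+1} = p_n + h·f(t_n, p_n).
t=-0.800000, p=0.800000: f=0.920000 → p ← 0.800000 + 0.46·0.920000 = 1.223200
t=-0.340000, p=1.223200: f=0.889022 → p ← 1.223200 + 0.46·0.889022 = 1.632150
t=0.120000, p=1.632150: f=0.518779 → p ← 1.632150 + 0.46·0.518779 = 1.870788
p(0.58) ≈ 1.8708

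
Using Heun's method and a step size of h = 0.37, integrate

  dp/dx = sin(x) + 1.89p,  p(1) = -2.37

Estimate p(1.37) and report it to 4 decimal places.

Heun: k1 = f(x_n, p_n); k2 = f(x_n + h, p_n + h·k1); p_{n+1} = p_n + (h/2)·(k1 + k2).
x=1.000000, p=-2.370000:
  k1 = f(1.000000, -2.370000) = -3.637829
  k2 = f(1.370000, -3.715997) = -6.043326
  p ← -2.370000 + (0.37/2)·(-3.637829 + (-6.043326)) = -4.161014
p(1.37) ≈ -4.1610

-4.1610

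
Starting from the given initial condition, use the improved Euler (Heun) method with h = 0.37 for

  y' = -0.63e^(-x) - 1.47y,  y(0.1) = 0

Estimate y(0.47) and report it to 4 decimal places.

Heun: k1 = f(x_n, y_n); k2 = f(x_n + h, y_n + h·k1); y_{n+1} = y_n + (h/2)·(k1 + k2).
x=0.100000, y=0.000000:
  k1 = f(0.100000, 0.000000) = -0.570048
  k2 = f(0.470000, -0.210918) = -0.083703
  y ← 0.000000 + (0.37/2)·(-0.570048 + (-0.083703)) = -0.120944
y(0.47) ≈ -0.1209

-0.1209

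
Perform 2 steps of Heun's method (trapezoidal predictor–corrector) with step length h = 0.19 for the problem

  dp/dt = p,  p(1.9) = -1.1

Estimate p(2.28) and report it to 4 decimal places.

-1.6053

Heun: k1 = f(t_n, p_n); k2 = f(t_n + h, p_n + h·k1); p_{n+1} = p_n + (h/2)·(k1 + k2).
t=1.900000, p=-1.100000:
  k1 = f(1.900000, -1.100000) = -1.100000
  k2 = f(2.090000, -1.309000) = -1.309000
  p ← -1.100000 + (0.19/2)·(-1.100000 + (-1.309000)) = -1.328855
t=2.090000, p=-1.328855:
  k1 = f(2.090000, -1.328855) = -1.328855
  k2 = f(2.280000, -1.581337) = -1.581337
  p ← -1.328855 + (0.19/2)·(-1.328855 + (-1.581337)) = -1.605323
p(2.28) ≈ -1.6053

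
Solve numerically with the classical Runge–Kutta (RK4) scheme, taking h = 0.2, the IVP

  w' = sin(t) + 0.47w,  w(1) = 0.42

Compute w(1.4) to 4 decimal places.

0.9133

RK4: k1 = f(t_n, w_n); k2 = f(t_n + h/2, w_n + (h/2)·k1); k3 = f(t_n + h/2, w_n + (h/2)·k2); k4 = f(t_n + h, w_n + h·k3); w_{n+1} = w_n + (h/6)·(k1 + 2k2 + 2k3 + k4).
t=1.000000, w=0.420000:
  k1 = f(1.000000, 0.420000) = 1.038871
  k2 = f(1.100000, 0.523887) = 1.137434
  k3 = f(1.100000, 0.533743) = 1.142067
  k4 = f(1.200000, 0.648413) = 1.236793
  w ← 0.420000 + (0.2/6)·(k1 + 2k2 + 2k3 + k4) = 0.647822
t=1.200000, w=0.647822:
  k1 = f(1.200000, 0.647822) = 1.236516
  k2 = f(1.300000, 0.771474) = 1.326151
  k3 = f(1.300000, 0.780437) = 1.330364
  k4 = f(1.400000, 0.913895) = 1.414980
  w ← 0.647822 + (0.2/6)·(k1 + 2k2 + 2k3 + k4) = 0.913306
w(1.4) ≈ 0.9133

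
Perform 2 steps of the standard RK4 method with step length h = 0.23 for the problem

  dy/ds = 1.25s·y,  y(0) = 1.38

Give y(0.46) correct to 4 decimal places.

1.5751

RK4: k1 = f(s_n, y_n); k2 = f(s_n + h/2, y_n + (h/2)·k1); k3 = f(s_n + h/2, y_n + (h/2)·k2); k4 = f(s_n + h, y_n + h·k3); y_{n+1} = y_n + (h/6)·(k1 + 2k2 + 2k3 + k4).
s=0.000000, y=1.380000:
  k1 = f(0.000000, 1.380000) = 0.000000
  k2 = f(0.115000, 1.380000) = 0.198375
  k3 = f(0.115000, 1.402813) = 0.201654
  k4 = f(0.230000, 1.426381) = 0.410084
  y ← 1.380000 + (0.23/6)·(k1 + 2k2 + 2k3 + k4) = 1.426389
s=0.230000, y=1.426389:
  k1 = f(0.230000, 1.426389) = 0.410087
  k2 = f(0.345000, 1.473549) = 0.635468
  k3 = f(0.345000, 1.499468) = 0.646645
  k4 = f(0.460000, 1.575117) = 0.905692
  y ← 1.426389 + (0.23/6)·(k1 + 2k2 + 2k3 + k4) = 1.575122
y(0.46) ≈ 1.5751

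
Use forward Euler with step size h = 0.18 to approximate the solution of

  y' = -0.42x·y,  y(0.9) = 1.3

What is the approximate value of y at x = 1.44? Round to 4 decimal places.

1.0066

Euler: y_{n+1} = y_n + h·f(x_n, y_n).
x=0.900000, y=1.300000: f=-0.491400 → y ← 1.300000 + 0.18·(-0.491400) = 1.211548
x=1.080000, y=1.211548: f=-0.549558 → y ← 1.211548 + 0.18·(-0.549558) = 1.112628
x=1.260000, y=1.112628: f=-0.588802 → y ← 1.112628 + 0.18·(-0.588802) = 1.006643
y(1.44) ≈ 1.0066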